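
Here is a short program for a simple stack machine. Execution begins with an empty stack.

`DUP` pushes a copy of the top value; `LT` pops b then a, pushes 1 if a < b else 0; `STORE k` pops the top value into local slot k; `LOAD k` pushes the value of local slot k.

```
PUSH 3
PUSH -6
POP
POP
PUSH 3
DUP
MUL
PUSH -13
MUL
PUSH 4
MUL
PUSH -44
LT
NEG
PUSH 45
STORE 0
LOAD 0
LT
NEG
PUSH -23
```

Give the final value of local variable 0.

45

PUSH 3   : 3
PUSH -6  : 3 -6
POP      : 3
POP      : (empty)
PUSH 3   : 3
DUP      : 3 3
MUL      : 9
PUSH -13 : 9 -13
MUL      : -117
PUSH 4   : -117 4
MUL      : -468
PUSH -44 : -468 -44
LT       : 1
NEG      : -1
PUSH 45  : -1 45
STORE 0  : -1
LOAD 0   : -1 45
LT       : 1
NEG      : -1
PUSH -23 : -1 -23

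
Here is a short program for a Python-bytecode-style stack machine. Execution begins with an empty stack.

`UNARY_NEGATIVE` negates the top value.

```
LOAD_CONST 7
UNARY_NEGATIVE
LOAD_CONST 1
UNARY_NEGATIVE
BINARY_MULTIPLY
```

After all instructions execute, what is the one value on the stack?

LOAD_CONST 7    : [7]
UNARY_NEGATIVE  : [-7]
LOAD_CONST 1    : [-7, 1]
UNARY_NEGATIVE  : [-7, -1]
BINARY_MULTIPLY : [7]

7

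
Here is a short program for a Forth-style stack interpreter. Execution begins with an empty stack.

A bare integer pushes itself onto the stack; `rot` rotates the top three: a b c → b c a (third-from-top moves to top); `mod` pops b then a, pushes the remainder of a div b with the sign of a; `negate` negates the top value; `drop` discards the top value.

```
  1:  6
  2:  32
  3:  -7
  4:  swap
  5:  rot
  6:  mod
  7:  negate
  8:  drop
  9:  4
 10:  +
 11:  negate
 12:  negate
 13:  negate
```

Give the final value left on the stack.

6       [6]
32      [6, 32]
-7      [6, 32, -7]
swap    [6, -7, 32]
rot     [-7, 32, 6]
mod     [-7, 2]
negate  [-7, -2]
drop    [-7]
4       [-7, 4]
+       [-3]
negate  [3]
negate  [-3]
negate  [3]

3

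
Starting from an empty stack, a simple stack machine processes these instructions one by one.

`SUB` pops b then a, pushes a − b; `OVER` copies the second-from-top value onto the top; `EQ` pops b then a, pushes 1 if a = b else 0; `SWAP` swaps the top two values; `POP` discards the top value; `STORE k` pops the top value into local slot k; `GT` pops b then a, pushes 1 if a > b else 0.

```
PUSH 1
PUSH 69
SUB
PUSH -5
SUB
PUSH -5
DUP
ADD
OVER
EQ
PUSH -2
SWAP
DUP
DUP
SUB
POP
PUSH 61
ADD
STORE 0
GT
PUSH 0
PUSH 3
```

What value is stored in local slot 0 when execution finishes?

61

PUSH 1  → 1
PUSH 69 → 1 69
SUB     → -68
PUSH -5 → -68 -5
SUB     → -63
PUSH -5 → -63 -5
DUP     → -63 -5 -5
ADD     → -63 -10
OVER    → -63 -10 -63
EQ      → -63 0
PUSH -2 → -63 0 -2
SWAP    → -63 -2 0
DUP     → -63 -2 0 0
DUP     → -63 -2 0 0 0
SUB     → -63 -2 0 0
POP     → -63 -2 0
PUSH 61 → -63 -2 0 61
ADD     → -63 -2 61
STORE 0 → -63 -2
GT      → 0
PUSH 0  → 0 0
PUSH 3  → 0 0 3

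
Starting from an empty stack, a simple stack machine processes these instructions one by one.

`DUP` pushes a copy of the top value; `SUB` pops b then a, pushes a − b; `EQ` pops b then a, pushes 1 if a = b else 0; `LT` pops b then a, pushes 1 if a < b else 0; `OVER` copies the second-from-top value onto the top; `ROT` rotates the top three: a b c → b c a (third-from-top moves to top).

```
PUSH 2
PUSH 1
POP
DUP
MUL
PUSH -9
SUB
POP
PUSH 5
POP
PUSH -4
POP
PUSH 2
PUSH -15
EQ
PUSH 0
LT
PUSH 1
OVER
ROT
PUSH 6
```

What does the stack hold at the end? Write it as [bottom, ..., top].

[1, 0, 0, 6]

PUSH 2   -> [2]
PUSH 1   -> [2, 1]
POP      -> [2]
DUP      -> [2, 2]
MUL      -> [4]
PUSH -9  -> [4, -9]
SUB      -> [13]
POP      -> []
PUSH 5   -> [5]
POP      -> []
PUSH -4  -> [-4]
POP      -> []
PUSH 2   -> [2]
PUSH -15 -> [2, -15]
EQ       -> [0]
PUSH 0   -> [0, 0]
LT       -> [0]
PUSH 1   -> [0, 1]
OVER     -> [0, 1, 0]
ROT      -> [1, 0, 0]
PUSH 6   -> [1, 0, 0, 6]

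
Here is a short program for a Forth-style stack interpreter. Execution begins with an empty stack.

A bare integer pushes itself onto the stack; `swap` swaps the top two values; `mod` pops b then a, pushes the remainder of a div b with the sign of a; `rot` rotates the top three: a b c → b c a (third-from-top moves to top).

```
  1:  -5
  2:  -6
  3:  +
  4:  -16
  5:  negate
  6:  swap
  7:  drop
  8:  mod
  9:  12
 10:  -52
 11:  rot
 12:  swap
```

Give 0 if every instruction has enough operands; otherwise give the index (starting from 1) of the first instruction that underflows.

-5     → [-5]
-6     → [-5, -6]
+      → [-11]
-16    → [-11, -16]
negate → [-11, 16]
swap   → [16, -11]
drop   → [16]
mod  — needs 2 operands, stack has 1 → underflow

8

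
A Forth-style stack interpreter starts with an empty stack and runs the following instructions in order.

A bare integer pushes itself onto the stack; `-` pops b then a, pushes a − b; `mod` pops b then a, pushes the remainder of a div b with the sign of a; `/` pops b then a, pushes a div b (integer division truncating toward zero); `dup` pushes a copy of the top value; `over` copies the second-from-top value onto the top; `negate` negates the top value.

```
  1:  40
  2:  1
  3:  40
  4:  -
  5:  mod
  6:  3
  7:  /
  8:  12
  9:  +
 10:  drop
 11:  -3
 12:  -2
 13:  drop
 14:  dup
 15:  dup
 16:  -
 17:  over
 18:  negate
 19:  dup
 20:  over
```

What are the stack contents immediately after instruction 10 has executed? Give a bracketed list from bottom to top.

40   : [40]
1    : [40, 1]
40   : [40, 1, 40]
-    : [40, -39]
mod  : [1]
3    : [1, 3]
/    : [0]
12   : [0, 12]
+    : [12]
drop : []

[]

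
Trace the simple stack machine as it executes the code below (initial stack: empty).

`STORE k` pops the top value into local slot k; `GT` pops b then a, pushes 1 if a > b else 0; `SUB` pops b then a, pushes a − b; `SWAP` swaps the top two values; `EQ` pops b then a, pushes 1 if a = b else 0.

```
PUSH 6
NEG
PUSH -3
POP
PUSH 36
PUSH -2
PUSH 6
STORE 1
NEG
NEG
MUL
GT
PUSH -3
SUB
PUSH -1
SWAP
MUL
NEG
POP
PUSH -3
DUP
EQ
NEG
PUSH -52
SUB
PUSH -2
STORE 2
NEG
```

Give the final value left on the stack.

PUSH 6   : 6
NEG      : -6
PUSH -3  : -6 -3
POP      : -6
PUSH 36  : -6 36
PUSH -2  : -6 36 -2
PUSH 6   : -6 36 -2 6
STORE 1  : -6 36 -2
NEG      : -6 36 2
NEG      : -6 36 -2
MUL      : -6 -72
GT       : 1
PUSH -3  : 1 -3
SUB      : 4
PUSH -1  : 4 -1
SWAP     : -1 4
MUL      : -4
NEG      : 4
POP      : (empty)
PUSH -3  : -3
DUP      : -3 -3
EQ       : 1
NEG      : -1
PUSH -52 : -1 -52
SUB      : 51
PUSH -2  : 51 -2
STORE 2  : 51
NEG      : -51

-51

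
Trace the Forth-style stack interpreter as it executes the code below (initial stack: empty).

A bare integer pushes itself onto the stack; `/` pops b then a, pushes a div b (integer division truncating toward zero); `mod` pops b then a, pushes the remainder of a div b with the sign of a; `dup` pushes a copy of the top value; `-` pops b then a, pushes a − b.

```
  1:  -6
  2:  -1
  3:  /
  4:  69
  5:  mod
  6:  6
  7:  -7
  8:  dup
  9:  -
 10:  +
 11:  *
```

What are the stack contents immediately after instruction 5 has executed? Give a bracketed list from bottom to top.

-6  → -6
-1  → -6 -1
/   → 6
69  → 6 69
mod → 6

[6]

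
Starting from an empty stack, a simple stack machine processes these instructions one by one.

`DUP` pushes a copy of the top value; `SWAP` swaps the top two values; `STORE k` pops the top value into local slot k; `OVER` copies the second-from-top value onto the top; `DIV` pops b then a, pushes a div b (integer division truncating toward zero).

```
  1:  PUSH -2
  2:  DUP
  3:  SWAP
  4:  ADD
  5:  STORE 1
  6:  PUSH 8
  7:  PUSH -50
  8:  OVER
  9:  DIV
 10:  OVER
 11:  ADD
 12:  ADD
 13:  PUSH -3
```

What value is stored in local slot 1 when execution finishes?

-4

PUSH -2  -> [-2]
DUP      -> [-2, -2]
SWAP     -> [-2, -2]
ADD      -> [-4]
STORE 1  -> []
PUSH 8   -> [8]
PUSH -50 -> [8, -50]
OVER     -> [8, -50, 8]
DIV      -> [8, -6]
OVER     -> [8, -6, 8]
ADD      -> [8, 2]
ADD      -> [10]
PUSH -3  -> [10, -3]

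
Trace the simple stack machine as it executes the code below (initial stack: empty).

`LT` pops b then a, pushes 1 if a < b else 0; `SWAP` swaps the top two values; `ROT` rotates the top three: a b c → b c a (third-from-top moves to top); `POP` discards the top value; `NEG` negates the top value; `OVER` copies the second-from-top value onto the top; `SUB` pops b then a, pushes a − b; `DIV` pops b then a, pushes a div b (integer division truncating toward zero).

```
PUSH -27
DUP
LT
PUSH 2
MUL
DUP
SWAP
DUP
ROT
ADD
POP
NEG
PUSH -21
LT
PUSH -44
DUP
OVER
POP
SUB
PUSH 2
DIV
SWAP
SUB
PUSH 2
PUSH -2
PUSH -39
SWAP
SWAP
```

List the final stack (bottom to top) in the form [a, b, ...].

[0, 2, -2, -39]

PUSH -27 → [-27]
DUP      → [-27, -27]
LT       → [0]
PUSH 2   → [0, 2]
MUL      → [0]
DUP      → [0, 0]
SWAP     → [0, 0]
DUP      → [0, 0, 0]
ROT      → [0, 0, 0]
ADD      → [0, 0]
POP      → [0]
NEG      → [0]
PUSH -21 → [0, -21]
LT       → [0]
PUSH -44 → [0, -44]
DUP      → [0, -44, -44]
OVER     → [0, -44, -44, -44]
POP      → [0, -44, -44]
SUB      → [0, 0]
PUSH 2   → [0, 0, 2]
DIV      → [0, 0]
SWAP     → [0, 0]
SUB      → [0]
PUSH 2   → [0, 2]
PUSH -2  → [0, 2, -2]
PUSH -39 → [0, 2, -2, -39]
SWAP     → [0, 2, -39, -2]
SWAP     → [0, 2, -2, -39]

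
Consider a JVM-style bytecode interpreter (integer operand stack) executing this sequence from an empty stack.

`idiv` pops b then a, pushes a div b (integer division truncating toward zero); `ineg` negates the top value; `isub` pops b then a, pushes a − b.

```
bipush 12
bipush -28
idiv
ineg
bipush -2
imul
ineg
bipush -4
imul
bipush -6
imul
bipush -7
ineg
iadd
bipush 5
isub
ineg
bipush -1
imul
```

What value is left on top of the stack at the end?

bipush 12   12
bipush -28  12 -28
idiv        0
ineg        0
bipush -2   0 -2
imul        0
ineg        0
bipush -4   0 -4
imul        0
bipush -6   0 -6
imul        0
bipush -7   0 -7
ineg        0 7
iadd        7
bipush 5    7 5
isub        2
ineg        -2
bipush -1   -2 -1
imul        2

2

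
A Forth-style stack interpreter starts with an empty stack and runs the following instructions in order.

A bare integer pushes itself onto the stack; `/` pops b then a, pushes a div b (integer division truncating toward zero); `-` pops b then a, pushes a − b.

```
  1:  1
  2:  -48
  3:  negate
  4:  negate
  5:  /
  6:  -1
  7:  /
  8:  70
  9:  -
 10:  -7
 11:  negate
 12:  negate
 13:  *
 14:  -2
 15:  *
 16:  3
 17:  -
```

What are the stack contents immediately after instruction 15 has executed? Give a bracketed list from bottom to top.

1      → 1
-48    → 1 -48
negate → 1 48
negate → 1 -48
/      → 0
-1     → 0 -1
/      → 0
70     → 0 70
-      → -70
-7     → -70 -7
negate → -70 7
negate → -70 -7
*      → 490
-2     → 490 -2
*      → -980

[-980]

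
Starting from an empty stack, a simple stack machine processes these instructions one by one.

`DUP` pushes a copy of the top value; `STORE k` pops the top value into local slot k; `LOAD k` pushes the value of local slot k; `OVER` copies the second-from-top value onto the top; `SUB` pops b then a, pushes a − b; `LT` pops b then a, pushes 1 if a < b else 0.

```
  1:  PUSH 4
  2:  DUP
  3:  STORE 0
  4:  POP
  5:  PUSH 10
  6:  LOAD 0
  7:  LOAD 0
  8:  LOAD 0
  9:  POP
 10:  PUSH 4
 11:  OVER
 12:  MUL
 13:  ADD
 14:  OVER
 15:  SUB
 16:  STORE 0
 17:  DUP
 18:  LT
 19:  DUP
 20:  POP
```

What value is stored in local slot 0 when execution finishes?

PUSH 4  → [4]
DUP     → [4, 4]
STORE 0 → [4]
POP     → []
PUSH 10 → [10]
LOAD 0  → [10, 4]
LOAD 0  → [10, 4, 4]
LOAD 0  → [10, 4, 4, 4]
POP     → [10, 4, 4]
PUSH 4  → [10, 4, 4, 4]
OVER    → [10, 4, 4, 4, 4]
MUL     → [10, 4, 4, 16]
ADD     → [10, 4, 20]
OVER    → [10, 4, 20, 4]
SUB     → [10, 4, 16]
STORE 0 → [10, 4]
DUP     → [10, 4, 4]
LT      → [10, 0]
DUP     → [10, 0, 0]
POP     → [10, 0]

16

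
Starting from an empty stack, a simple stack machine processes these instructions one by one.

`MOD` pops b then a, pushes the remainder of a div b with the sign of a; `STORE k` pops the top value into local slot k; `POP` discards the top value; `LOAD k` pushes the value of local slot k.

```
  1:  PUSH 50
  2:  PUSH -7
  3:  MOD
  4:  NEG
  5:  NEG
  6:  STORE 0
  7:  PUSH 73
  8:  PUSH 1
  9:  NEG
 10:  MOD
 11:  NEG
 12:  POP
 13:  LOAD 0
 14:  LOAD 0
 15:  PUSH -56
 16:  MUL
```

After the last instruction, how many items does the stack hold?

2

PUSH 50  -> 50
PUSH -7  -> 50 -7
MOD      -> 1
NEG      -> -1
NEG      -> 1
STORE 0  -> (empty)
PUSH 73  -> 73
PUSH 1   -> 73 1
NEG      -> 73 -1
MOD      -> 0
NEG      -> 0
POP      -> (empty)
LOAD 0   -> 1
LOAD 0   -> 1 1
PUSH -56 -> 1 1 -56
MUL      -> 1 -56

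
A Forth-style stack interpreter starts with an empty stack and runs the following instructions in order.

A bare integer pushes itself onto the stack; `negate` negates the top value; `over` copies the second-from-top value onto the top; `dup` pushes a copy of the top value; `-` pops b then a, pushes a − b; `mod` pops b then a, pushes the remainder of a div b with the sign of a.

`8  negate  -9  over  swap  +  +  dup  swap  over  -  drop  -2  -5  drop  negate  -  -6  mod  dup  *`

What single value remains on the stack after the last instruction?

9

8       [8]
negate  [-8]
-9      [-8, -9]
over    [-8, -9, -8]
swap    [-8, -8, -9]
+       [-8, -17]
+       [-25]
dup     [-25, -25]
swap    [-25, -25]
over    [-25, -25, -25]
-       [-25, 0]
drop    [-25]
-2      [-25, -2]
-5      [-25, -2, -5]
drop    [-25, -2]
negate  [-25, 2]
-       [-27]
-6      [-27, -6]
mod     [-3]
dup     [-3, -3]
*       [9]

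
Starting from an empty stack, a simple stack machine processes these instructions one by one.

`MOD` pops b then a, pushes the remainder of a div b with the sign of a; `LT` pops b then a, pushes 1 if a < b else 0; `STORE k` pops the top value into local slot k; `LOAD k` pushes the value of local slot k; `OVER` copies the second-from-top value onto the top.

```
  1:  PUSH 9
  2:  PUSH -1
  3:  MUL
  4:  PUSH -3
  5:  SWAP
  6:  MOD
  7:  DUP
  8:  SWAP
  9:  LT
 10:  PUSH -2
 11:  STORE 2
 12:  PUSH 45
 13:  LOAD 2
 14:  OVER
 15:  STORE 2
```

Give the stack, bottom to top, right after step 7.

[-3, -3]

PUSH 9  : [9]
PUSH -1 : [9, -1]
MUL     : [-9]
PUSH -3 : [-9, -3]
SWAP    : [-3, -9]
MOD     : [-3]
DUP     : [-3, -3]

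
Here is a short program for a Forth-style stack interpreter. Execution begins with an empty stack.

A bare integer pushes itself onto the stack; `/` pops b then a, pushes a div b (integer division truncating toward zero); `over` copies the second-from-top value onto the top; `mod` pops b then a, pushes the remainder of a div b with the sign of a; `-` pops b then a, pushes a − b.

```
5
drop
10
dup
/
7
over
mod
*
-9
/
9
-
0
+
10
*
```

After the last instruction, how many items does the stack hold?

5    : 5
drop : (empty)
10   : 10
dup  : 10 10
/    : 1
7    : 1 7
over : 1 7 1
mod  : 1 0
*    : 0
-9   : 0 -9
/    : 0
9    : 0 9
-    : -9
0    : -9 0
+    : -9
10   : -9 10
*    : -90

1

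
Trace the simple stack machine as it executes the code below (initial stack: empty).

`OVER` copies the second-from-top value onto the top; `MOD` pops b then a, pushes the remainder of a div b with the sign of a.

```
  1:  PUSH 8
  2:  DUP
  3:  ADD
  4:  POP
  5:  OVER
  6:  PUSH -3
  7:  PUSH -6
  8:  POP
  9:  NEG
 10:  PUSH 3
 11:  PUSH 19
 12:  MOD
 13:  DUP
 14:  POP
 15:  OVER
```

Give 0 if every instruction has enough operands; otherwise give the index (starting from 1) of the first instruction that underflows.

PUSH 8 : 8
DUP    : 8 8
ADD    : 16
POP    : (empty)
OVER  — needs 2 operands, stack has 0 → underflow

5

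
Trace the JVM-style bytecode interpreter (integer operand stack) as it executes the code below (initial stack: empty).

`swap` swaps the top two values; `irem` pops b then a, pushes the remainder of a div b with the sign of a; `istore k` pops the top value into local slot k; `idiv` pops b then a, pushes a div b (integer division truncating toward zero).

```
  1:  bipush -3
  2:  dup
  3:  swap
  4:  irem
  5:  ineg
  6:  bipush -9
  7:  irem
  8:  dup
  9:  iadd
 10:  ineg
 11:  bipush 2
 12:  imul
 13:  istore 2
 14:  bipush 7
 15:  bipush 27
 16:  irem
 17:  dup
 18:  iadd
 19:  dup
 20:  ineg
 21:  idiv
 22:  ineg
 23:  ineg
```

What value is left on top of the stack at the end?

-1

bipush -3 : -3
dup       : -3 -3
swap      : -3 -3
irem      : 0
ineg      : 0
bipush -9 : 0 -9
irem      : 0
dup       : 0 0
iadd      : 0
ineg      : 0
bipush 2  : 0 2
imul      : 0
istore 2  : (empty)
bipush 7  : 7
bipush 27 : 7 27
irem      : 7
dup       : 7 7
iadd      : 14
dup       : 14 14
ineg      : 14 -14
idiv      : -1
ineg      : 1
ineg      : -1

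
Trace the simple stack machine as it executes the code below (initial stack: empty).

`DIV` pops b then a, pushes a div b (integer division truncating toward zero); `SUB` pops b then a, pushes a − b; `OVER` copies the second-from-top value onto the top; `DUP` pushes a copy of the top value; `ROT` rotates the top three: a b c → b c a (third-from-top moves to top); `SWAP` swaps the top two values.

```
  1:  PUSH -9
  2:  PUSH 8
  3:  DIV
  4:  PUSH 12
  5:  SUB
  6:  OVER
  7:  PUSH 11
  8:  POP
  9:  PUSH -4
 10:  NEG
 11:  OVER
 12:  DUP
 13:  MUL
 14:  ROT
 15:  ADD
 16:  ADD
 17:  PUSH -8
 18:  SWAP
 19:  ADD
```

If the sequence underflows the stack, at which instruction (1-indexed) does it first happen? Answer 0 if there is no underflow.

PUSH -9  -9
PUSH 8   -9 8
DIV      -1
PUSH 12  -1 12
SUB      -13
OVER  — needs 2 operands, stack has 1 → underflow

6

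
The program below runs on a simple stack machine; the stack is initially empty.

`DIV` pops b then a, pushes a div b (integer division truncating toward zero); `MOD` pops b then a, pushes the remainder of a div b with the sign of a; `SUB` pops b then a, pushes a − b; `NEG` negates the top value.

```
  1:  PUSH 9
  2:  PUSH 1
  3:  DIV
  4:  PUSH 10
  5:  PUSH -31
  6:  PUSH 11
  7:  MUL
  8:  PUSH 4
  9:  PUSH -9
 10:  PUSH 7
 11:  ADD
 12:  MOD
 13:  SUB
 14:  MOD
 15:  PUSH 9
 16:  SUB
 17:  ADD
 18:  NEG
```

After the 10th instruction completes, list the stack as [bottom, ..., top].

[9, 10, -341, 4, -9, 7]

PUSH 9    [9]
PUSH 1    [9, 1]
DIV       [9]
PUSH 10   [9, 10]
PUSH -31  [9, 10, -31]
PUSH 11   [9, 10, -31, 11]
MUL       [9, 10, -341]
PUSH 4    [9, 10, -341, 4]
PUSH -9   [9, 10, -341, 4, -9]
PUSH 7    [9, 10, -341, 4, -9, 7]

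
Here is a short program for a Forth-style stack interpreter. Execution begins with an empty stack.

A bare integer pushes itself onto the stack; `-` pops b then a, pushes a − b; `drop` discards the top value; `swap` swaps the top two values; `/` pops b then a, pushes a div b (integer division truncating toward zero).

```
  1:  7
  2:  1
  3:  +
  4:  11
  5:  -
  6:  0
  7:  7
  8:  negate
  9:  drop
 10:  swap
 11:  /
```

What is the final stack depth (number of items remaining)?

1

7      -> 7
1      -> 7 1
+      -> 8
11     -> 8 11
-      -> -3
0      -> -3 0
7      -> -3 0 7
negate -> -3 0 -7
drop   -> -3 0
swap   -> 0 -3
/      -> 0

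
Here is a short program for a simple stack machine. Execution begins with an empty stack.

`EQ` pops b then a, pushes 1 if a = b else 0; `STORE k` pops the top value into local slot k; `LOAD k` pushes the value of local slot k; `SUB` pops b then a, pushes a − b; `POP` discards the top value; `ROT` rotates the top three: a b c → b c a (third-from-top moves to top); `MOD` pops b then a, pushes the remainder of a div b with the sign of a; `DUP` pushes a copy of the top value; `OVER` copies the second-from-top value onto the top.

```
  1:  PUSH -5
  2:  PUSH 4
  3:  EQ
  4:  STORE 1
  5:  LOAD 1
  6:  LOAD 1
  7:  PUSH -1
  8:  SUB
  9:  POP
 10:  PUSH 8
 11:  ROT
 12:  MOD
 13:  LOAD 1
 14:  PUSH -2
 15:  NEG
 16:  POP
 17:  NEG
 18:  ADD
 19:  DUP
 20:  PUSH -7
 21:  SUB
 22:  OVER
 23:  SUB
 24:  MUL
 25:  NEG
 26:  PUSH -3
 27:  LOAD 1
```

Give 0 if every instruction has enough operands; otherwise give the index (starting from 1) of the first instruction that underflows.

PUSH -5 -> [-5]
PUSH 4  -> [-5, 4]
EQ      -> [0]
STORE 1 -> []
LOAD 1  -> [0]
LOAD 1  -> [0, 0]
PUSH -1 -> [0, 0, -1]
SUB     -> [0, 1]
POP     -> [0]
PUSH 8  -> [0, 8]
ROT  — needs 3 operands, stack has 2 → underflow

11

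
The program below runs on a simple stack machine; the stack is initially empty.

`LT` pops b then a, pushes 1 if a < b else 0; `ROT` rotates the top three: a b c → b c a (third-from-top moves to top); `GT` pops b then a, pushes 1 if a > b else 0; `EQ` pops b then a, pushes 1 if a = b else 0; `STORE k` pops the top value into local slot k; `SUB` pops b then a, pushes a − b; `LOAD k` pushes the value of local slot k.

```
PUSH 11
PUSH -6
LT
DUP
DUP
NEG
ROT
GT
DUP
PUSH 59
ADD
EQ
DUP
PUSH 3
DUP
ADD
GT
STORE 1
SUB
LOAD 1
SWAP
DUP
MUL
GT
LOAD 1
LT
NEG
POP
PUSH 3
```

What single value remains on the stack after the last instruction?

3

PUSH 11  [11]
PUSH -6  [11, -6]
LT       [0]
DUP      [0, 0]
DUP      [0, 0, 0]
NEG      [0, 0, 0]
ROT      [0, 0, 0]
GT       [0, 0]
DUP      [0, 0, 0]
PUSH 59  [0, 0, 0, 59]
ADD      [0, 0, 59]
EQ       [0, 0]
DUP      [0, 0, 0]
PUSH 3   [0, 0, 0, 3]
DUP      [0, 0, 0, 3, 3]
ADD      [0, 0, 0, 6]
GT       [0, 0, 0]
STORE 1  [0, 0]
SUB      [0]
LOAD 1   [0, 0]
SWAP     [0, 0]
DUP      [0, 0, 0]
MUL      [0, 0]
GT       [0]
LOAD 1   [0, 0]
LT       [0]
NEG      [0]
POP      []
PUSH 3   [3]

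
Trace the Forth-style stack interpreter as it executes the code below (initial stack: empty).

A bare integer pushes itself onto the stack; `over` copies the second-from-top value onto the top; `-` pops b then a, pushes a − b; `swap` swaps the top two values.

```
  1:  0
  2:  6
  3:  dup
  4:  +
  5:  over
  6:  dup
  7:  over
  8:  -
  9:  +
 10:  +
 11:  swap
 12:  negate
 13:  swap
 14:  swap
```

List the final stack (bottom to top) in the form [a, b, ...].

[12, 0]

0      -> [0]
6      -> [0, 6]
dup    -> [0, 6, 6]
+      -> [0, 12]
over   -> [0, 12, 0]
dup    -> [0, 12, 0, 0]
over   -> [0, 12, 0, 0, 0]
-      -> [0, 12, 0, 0]
+      -> [0, 12, 0]
+      -> [0, 12]
swap   -> [12, 0]
negate -> [12, 0]
swap   -> [0, 12]
swap   -> [12, 0]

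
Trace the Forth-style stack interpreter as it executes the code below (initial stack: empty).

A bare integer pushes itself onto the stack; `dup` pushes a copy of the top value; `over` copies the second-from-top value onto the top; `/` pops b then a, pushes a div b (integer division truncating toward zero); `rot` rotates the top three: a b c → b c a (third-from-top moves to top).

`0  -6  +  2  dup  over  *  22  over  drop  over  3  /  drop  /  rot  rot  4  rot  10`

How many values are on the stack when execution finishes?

5

0    : 0
-6   : 0 -6
+    : -6
2    : -6 2
dup  : -6 2 2
over : -6 2 2 2
*    : -6 2 4
22   : -6 2 4 22
over : -6 2 4 22 4
drop : -6 2 4 22
over : -6 2 4 22 4
3    : -6 2 4 22 4 3
/    : -6 2 4 22 1
drop : -6 2 4 22
/    : -6 2 0
rot  : 2 0 -6
rot  : 0 -6 2
4    : 0 -6 2 4
rot  : 0 2 4 -6
10   : 0 2 4 -6 10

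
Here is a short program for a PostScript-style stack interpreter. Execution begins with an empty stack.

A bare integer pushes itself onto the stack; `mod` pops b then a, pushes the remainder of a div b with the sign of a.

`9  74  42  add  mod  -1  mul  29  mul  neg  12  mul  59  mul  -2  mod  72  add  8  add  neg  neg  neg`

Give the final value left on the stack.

9   : 9
74  : 9 74
42  : 9 74 42
add : 9 116
mod : 9
-1  : 9 -1
mul : -9
29  : -9 29
mul : -261
neg : 261
12  : 261 12
mul : 3132
59  : 3132 59
mul : 184788
-2  : 184788 -2
mod : 0
72  : 0 72
add : 72
8   : 72 8
add : 80
neg : -80
neg : 80
neg : -80

-80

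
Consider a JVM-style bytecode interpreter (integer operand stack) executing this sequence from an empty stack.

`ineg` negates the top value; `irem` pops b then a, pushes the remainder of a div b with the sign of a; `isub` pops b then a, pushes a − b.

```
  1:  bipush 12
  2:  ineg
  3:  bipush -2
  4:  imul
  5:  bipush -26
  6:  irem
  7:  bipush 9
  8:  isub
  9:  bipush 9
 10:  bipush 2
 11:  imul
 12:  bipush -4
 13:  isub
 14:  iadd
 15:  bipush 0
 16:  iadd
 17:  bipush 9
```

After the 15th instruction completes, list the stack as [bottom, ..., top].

bipush 12  → [12]
ineg       → [-12]
bipush -2  → [-12, -2]
imul       → [24]
bipush -26 → [24, -26]
irem       → [24]
bipush 9   → [24, 9]
isub       → [15]
bipush 9   → [15, 9]
bipush 2   → [15, 9, 2]
imul       → [15, 18]
bipush -4  → [15, 18, -4]
isub       → [15, 22]
iadd       → [37]
bipush 0   → [37, 0]

[37, 0]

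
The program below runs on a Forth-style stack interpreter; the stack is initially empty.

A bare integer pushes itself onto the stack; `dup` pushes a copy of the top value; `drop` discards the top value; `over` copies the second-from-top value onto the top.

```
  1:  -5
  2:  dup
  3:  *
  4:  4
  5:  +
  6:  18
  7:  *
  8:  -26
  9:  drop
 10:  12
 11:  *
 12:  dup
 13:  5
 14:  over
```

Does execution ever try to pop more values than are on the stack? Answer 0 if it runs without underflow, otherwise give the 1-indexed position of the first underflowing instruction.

0

-5   : -5
dup  : -5 -5
*    : 25
4    : 25 4
+    : 29
18   : 29 18
*    : 522
-26  : 522 -26
drop : 522
12   : 522 12
*    : 6264
dup  : 6264 6264
5    : 6264 6264 5
over : 6264 6264 5 6264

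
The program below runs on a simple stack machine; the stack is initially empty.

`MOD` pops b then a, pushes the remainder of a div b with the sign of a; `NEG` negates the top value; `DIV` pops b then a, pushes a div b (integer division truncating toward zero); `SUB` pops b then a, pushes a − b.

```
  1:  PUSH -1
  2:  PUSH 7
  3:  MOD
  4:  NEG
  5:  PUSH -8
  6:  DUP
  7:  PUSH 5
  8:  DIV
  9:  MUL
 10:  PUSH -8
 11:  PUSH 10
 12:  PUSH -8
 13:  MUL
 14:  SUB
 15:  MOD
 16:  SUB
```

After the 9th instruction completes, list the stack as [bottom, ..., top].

PUSH -1  [-1]
PUSH 7   [-1, 7]
MOD      [-1]
NEG      [1]
PUSH -8  [1, -8]
DUP      [1, -8, -8]
PUSH 5   [1, -8, -8, 5]
DIV      [1, -8, -1]
MUL      [1, 8]

[1, 8]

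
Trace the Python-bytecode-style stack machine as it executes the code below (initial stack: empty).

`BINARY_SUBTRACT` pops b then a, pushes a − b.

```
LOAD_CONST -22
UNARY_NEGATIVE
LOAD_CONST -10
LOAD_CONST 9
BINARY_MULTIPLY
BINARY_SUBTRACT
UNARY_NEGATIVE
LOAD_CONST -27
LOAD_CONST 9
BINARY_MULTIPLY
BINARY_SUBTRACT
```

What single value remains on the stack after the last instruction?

LOAD_CONST -22   [-22]
UNARY_NEGATIVE   [22]
LOAD_CONST -10   [22, -10]
LOAD_CONST 9     [22, -10, 9]
BINARY_MULTIPLY  [22, -90]
BINARY_SUBTRACT  [112]
UNARY_NEGATIVE   [-112]
LOAD_CONST -27   [-112, -27]
LOAD_CONST 9     [-112, -27, 9]
BINARY_MULTIPLY  [-112, -243]
BINARY_SUBTRACT  [131]

131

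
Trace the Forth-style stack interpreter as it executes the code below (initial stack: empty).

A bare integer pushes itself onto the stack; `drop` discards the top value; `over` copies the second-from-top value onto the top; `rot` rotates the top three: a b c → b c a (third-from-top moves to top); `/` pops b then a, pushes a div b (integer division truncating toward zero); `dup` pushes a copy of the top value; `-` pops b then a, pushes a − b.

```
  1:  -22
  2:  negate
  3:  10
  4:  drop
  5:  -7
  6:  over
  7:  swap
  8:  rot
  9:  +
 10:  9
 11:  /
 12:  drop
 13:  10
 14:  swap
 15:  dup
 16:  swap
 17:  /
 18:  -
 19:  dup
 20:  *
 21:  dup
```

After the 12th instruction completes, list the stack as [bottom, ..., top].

-22    -> -22
negate -> 22
10     -> 22 10
drop   -> 22
-7     -> 22 -7
over   -> 22 -7 22
swap   -> 22 22 -7
rot    -> 22 -7 22
+      -> 22 15
9      -> 22 15 9
/      -> 22 1
drop   -> 22

[22]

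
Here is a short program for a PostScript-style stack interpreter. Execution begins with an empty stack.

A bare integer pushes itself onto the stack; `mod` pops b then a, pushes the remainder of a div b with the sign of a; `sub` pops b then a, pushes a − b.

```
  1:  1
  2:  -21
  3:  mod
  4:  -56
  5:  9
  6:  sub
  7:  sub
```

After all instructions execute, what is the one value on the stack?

66

1   → 1
-21 → 1 -21
mod → 1
-56 → 1 -56
9   → 1 -56 9
sub → 1 -65
sub → 66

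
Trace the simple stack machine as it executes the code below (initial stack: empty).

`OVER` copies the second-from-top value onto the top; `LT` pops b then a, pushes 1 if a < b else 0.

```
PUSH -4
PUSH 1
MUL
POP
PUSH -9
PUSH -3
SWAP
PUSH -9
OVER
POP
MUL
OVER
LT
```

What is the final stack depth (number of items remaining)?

PUSH -4 : -4
PUSH 1  : -4 1
MUL     : -4
POP     : (empty)
PUSH -9 : -9
PUSH -3 : -9 -3
SWAP    : -3 -9
PUSH -9 : -3 -9 -9
OVER    : -3 -9 -9 -9
POP     : -3 -9 -9
MUL     : -3 81
OVER    : -3 81 -3
LT      : -3 0

2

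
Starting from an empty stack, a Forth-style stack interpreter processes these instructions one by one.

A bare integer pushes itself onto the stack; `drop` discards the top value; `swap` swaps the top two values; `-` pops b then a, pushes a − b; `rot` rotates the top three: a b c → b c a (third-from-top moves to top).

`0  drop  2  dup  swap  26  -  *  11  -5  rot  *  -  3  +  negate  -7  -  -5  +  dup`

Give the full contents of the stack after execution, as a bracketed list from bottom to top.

[228, 228]

0      -> [0]
drop   -> []
2      -> [2]
dup    -> [2, 2]
swap   -> [2, 2]
26     -> [2, 2, 26]
-      -> [2, -24]
*      -> [-48]
11     -> [-48, 11]
-5     -> [-48, 11, -5]
rot    -> [11, -5, -48]
*      -> [11, 240]
-      -> [-229]
3      -> [-229, 3]
+      -> [-226]
negate -> [226]
-7     -> [226, -7]
-      -> [233]
-5     -> [233, -5]
+      -> [228]
dup    -> [228, 228]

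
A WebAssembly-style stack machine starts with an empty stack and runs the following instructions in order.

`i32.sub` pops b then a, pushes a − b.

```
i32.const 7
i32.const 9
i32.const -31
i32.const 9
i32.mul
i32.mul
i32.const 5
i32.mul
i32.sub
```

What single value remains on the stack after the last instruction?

12562

i32.const 7   → 7
i32.const 9   → 7 9
i32.const -31 → 7 9 -31
i32.const 9   → 7 9 -31 9
i32.mul       → 7 9 -279
i32.mul       → 7 -2511
i32.const 5   → 7 -2511 5
i32.mul       → 7 -12555
i32.sub       → 12562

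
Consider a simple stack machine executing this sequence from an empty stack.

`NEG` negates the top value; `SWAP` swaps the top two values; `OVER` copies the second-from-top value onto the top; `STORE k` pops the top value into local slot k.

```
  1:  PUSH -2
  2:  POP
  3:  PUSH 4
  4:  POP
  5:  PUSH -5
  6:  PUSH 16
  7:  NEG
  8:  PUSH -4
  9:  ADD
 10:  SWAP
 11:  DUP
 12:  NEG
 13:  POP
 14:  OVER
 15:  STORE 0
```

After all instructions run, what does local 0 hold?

-20

PUSH -2 -> -2
POP     -> (empty)
PUSH 4  -> 4
POP     -> (empty)
PUSH -5 -> -5
PUSH 16 -> -5 16
NEG     -> -5 -16
PUSH -4 -> -5 -16 -4
ADD     -> -5 -20
SWAP    -> -20 -5
DUP     -> -20 -5 -5
NEG     -> -20 -5 5
POP     -> -20 -5
OVER    -> -20 -5 -20
STORE 0 -> -20 -5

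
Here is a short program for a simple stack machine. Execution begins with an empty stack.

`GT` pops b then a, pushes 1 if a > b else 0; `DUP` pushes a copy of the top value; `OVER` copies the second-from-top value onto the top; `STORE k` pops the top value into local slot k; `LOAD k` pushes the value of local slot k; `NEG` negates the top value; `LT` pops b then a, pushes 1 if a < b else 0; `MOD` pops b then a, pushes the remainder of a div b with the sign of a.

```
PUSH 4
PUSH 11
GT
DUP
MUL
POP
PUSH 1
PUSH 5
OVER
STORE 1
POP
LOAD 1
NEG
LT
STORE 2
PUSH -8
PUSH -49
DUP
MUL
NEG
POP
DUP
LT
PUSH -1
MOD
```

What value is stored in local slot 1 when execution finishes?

PUSH 4   : 4
PUSH 11  : 4 11
GT       : 0
DUP      : 0 0
MUL      : 0
POP      : (empty)
PUSH 1   : 1
PUSH 5   : 1 5
OVER     : 1 5 1
STORE 1  : 1 5
POP      : 1
LOAD 1   : 1 1
NEG      : 1 -1
LT       : 0
STORE 2  : (empty)
PUSH -8  : -8
PUSH -49 : -8 -49
DUP      : -8 -49 -49
MUL      : -8 2401
NEG      : -8 -2401
POP      : -8
DUP      : -8 -8
LT       : 0
PUSH -1  : 0 -1
MOD      : 0

1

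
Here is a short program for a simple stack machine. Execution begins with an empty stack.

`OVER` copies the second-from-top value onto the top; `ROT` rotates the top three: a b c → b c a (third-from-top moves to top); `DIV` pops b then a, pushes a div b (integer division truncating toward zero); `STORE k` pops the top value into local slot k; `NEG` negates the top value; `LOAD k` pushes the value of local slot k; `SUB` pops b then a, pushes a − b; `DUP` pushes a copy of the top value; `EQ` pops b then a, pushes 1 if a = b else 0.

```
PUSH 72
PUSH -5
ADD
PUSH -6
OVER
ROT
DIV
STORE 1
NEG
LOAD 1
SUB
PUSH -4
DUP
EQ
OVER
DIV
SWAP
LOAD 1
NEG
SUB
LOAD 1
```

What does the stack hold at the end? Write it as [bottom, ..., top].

PUSH 72  72
PUSH -5  72 -5
ADD      67
PUSH -6  67 -6
OVER     67 -6 67
ROT      -6 67 67
DIV      -6 1
STORE 1  -6
NEG      6
LOAD 1   6 1
SUB      5
PUSH -4  5 -4
DUP      5 -4 -4
EQ       5 1
OVER     5 1 5
DIV      5 0
SWAP     0 5
LOAD 1   0 5 1
NEG      0 5 -1
SUB      0 6
LOAD 1   0 6 1

[0, 6, 1]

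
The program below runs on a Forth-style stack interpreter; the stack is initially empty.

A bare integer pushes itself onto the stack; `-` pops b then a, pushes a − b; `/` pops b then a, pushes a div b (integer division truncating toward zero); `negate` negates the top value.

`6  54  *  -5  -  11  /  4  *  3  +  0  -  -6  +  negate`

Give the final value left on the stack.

-113

6      -> 6
54     -> 6 54
*      -> 324
-5     -> 324 -5
-      -> 329
11     -> 329 11
/      -> 29
4      -> 29 4
*      -> 116
3      -> 116 3
+      -> 119
0      -> 119 0
-      -> 119
-6     -> 119 -6
+      -> 113
negate -> -113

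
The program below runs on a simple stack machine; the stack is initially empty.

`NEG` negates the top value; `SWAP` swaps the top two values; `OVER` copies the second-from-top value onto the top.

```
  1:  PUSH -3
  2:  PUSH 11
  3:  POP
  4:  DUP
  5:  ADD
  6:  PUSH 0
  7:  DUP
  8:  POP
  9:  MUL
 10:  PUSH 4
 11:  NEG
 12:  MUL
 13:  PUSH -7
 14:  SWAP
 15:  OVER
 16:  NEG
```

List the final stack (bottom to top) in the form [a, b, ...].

PUSH -3 -> -3
PUSH 11 -> -3 11
POP     -> -3
DUP     -> -3 -3
ADD     -> -6
PUSH 0  -> -6 0
DUP     -> -6 0 0
POP     -> -6 0
MUL     -> 0
PUSH 4  -> 0 4
NEG     -> 0 -4
MUL     -> 0
PUSH -7 -> 0 -7
SWAP    -> -7 0
OVER    -> -7 0 -7
NEG     -> -7 0 7

[-7, 0, 7]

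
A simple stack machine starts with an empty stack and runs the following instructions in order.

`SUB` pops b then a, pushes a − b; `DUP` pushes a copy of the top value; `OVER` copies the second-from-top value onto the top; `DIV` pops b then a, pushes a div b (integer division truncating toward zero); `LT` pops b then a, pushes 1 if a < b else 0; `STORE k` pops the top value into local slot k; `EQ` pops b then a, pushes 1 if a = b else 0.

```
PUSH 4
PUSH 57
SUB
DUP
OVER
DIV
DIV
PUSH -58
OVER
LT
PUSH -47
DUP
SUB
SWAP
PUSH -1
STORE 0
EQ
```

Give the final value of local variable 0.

PUSH 4   -> [4]
PUSH 57  -> [4, 57]
SUB      -> [-53]
DUP      -> [-53, -53]
OVER     -> [-53, -53, -53]
DIV      -> [-53, 1]
DIV      -> [-53]
PUSH -58 -> [-53, -58]
OVER     -> [-53, -58, -53]
LT       -> [-53, 1]
PUSH -47 -> [-53, 1, -47]
DUP      -> [-53, 1, -47, -47]
SUB      -> [-53, 1, 0]
SWAP     -> [-53, 0, 1]
PUSH -1  -> [-53, 0, 1, -1]
STORE 0  -> [-53, 0, 1]
EQ       -> [-53, 0]

-1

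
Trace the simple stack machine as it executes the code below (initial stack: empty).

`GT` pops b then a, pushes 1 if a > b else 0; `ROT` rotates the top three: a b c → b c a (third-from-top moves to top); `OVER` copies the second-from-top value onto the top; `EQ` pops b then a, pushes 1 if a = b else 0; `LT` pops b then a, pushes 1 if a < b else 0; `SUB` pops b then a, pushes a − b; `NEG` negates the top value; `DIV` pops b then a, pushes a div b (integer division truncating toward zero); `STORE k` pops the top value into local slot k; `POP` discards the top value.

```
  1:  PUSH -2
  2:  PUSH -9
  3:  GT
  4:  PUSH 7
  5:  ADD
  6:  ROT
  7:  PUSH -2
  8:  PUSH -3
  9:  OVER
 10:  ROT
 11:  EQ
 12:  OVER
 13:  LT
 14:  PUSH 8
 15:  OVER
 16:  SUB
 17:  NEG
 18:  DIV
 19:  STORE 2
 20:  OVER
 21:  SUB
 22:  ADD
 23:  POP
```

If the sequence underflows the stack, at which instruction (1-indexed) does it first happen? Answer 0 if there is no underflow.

6

PUSH -2 → [-2]
PUSH -9 → [-2, -9]
GT      → [1]
PUSH 7  → [1, 7]
ADD     → [8]
ROT  — needs 3 operands, stack has 1 → underflow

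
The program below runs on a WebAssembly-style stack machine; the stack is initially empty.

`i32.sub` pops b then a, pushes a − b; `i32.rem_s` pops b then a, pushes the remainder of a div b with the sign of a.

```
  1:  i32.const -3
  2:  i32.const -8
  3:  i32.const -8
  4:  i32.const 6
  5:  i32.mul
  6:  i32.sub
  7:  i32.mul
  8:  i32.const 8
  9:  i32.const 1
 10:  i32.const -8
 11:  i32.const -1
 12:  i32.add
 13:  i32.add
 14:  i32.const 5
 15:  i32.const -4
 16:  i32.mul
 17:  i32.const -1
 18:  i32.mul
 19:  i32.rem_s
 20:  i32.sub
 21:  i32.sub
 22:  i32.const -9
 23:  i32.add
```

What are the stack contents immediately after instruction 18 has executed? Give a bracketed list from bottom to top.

[-120, 8, -8, 20]

i32.const -3 -> -3
i32.const -8 -> -3 -8
i32.const -8 -> -3 -8 -8
i32.const 6  -> -3 -8 -8 6
i32.mul      -> -3 -8 -48
i32.sub      -> -3 40
i32.mul      -> -120
i32.const 8  -> -120 8
i32.const 1  -> -120 8 1
i32.const -8 -> -120 8 1 -8
i32.const -1 -> -120 8 1 -8 -1
i32.add      -> -120 8 1 -9
i32.add      -> -120 8 -8
i32.const 5  -> -120 8 -8 5
i32.const -4 -> -120 8 -8 5 -4
i32.mul      -> -120 8 -8 -20
i32.const -1 -> -120 8 -8 -20 -1
i32.mul      -> -120 8 -8 20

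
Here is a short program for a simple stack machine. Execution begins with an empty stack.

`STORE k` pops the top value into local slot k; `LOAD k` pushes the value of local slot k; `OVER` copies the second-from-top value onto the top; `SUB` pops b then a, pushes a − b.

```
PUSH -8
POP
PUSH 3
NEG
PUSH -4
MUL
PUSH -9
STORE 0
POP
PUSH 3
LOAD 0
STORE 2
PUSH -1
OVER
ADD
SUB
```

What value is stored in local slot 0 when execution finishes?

PUSH -8 → [-8]
POP     → []
PUSH 3  → [3]
NEG     → [-3]
PUSH -4 → [-3, -4]
MUL     → [12]
PUSH -9 → [12, -9]
STORE 0 → [12]
POP     → []
PUSH 3  → [3]
LOAD 0  → [3, -9]
STORE 2 → [3]
PUSH -1 → [3, -1]
OVER    → [3, -1, 3]
ADD     → [3, 2]
SUB     → [1]

-9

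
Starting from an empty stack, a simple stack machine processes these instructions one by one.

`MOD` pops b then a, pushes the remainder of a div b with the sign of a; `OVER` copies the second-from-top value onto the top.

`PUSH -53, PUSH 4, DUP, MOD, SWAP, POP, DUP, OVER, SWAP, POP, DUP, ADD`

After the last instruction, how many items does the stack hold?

2

PUSH -53 -> [-53]
PUSH 4   -> [-53, 4]
DUP      -> [-53, 4, 4]
MOD      -> [-53, 0]
SWAP     -> [0, -53]
POP      -> [0]
DUP      -> [0, 0]
OVER     -> [0, 0, 0]
SWAP     -> [0, 0, 0]
POP      -> [0, 0]
DUP      -> [0, 0, 0]
ADD      -> [0, 0]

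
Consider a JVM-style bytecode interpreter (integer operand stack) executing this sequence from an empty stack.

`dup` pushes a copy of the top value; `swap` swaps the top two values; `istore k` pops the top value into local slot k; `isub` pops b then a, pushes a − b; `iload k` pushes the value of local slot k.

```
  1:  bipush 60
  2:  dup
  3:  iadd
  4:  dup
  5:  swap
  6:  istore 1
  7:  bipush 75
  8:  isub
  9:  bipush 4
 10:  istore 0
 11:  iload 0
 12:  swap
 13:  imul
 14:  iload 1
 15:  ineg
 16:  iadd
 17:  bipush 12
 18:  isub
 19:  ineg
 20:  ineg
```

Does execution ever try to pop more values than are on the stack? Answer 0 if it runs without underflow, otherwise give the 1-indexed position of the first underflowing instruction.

bipush 60 → [60]
dup       → [60, 60]
iadd      → [120]
dup       → [120, 120]
swap      → [120, 120]
istore 1  → [120]
bipush 75 → [120, 75]
isub      → [45]
bipush 4  → [45, 4]
istore 0  → [45]
iload 0   → [45, 4]
swap      → [4, 45]
imul      → [180]
iload 1   → [180, 120]
ineg      → [180, -120]
iadd      → [60]
bipush 12 → [60, 12]
isub      → [48]
ineg      → [-48]
ineg      → [48]

0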